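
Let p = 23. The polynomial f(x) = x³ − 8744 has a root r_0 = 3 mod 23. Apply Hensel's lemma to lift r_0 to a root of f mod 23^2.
r_1 = 463 (mod 529)

Hensel: r_{i+1} = r_i − f(r_i)/f′(r_i) mod 23^{i+2}, where f′(x) = 3x². Iterate:
  r_0 = 3 (mod 23)
  r_1 = 463 (mod 529)
Final: r = 463 with f(r) ≡ 0 mod 23^2.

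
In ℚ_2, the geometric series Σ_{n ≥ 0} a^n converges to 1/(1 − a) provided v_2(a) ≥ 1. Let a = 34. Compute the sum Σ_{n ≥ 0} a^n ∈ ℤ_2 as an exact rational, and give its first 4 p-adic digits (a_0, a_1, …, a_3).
Σ a^n = 1/(1 − a) = -1/33;  first 4 digits = (1, 1, 1, 1)

v_2(a) = 1 ≥ 1, so the series converges in ℤ_2 to 1/(1 − a) = 1/(1 − 34) = -1/33. Expand this rational in ℤ_2: compute digits iteratively via d_i = x_i mod 2, x_{i+1} = (x_i − d_i)/2. The first 4 digits are (1, 1, 1, 1).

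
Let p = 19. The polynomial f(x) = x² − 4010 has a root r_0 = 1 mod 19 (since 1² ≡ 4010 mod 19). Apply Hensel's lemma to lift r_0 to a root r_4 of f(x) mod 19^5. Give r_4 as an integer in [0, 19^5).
r_4 = 228172 (mod 2476099)

Hensel's recurrence: r_{i+1} = r_i − f(r_i)·(f′(r_i))^{-1} mod 19^{i+2}, with f′(x) = 2x. Iterate:
  r_0 = 1 (mod 19)
  r_1 = 20 (mod 361)
  r_2 = 1825 (mod 6859)
  r_3 = 97851 (mod 130321)
  r_4 = 228172 (mod 2476099)
Final: r_4 = 228172, and one checks f(r_4) ≡ 0 mod 19^5.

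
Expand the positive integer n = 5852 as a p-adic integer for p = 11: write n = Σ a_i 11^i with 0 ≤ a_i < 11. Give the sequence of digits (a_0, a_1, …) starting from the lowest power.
(a_0, a_1, …) = (0, 4, 4, 4)

Repeated division by 11 gives the digits low-to-high: 5852 = 4·11^1 + 4·11^2 + 4·11^3. Digit sequence: (0, 4, 4, 4).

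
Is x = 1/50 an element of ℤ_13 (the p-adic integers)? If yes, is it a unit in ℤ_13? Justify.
x ∈ ℤ_13^× (unit); v_13(x) = 0

ℤ_13 = {x ∈ ℚ_13 : v_13(x) ≥ 0} and ℤ_13^× = {x ∈ ℤ_13 : v_13(x) = 0}. Here v_13(1/50) = v_13(num) − v_13(den) = 0; compare against these criteria.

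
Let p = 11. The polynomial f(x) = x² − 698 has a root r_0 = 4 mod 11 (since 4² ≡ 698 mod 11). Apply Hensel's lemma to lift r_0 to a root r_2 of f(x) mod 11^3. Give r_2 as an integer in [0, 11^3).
r_2 = 543 (mod 1331)

Hensel's recurrence: r_{i+1} = r_i − f(r_i)·(f′(r_i))^{-1} mod 11^{i+2}, with f′(x) = 2x. Iterate:
  r_0 = 4 (mod 11)
  r_1 = 59 (mod 121)
  r_2 = 543 (mod 1331)
Final: r_2 = 543, and one checks f(r_2) ≡ 0 mod 11^3.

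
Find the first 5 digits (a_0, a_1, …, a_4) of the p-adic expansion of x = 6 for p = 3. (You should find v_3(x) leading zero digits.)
(a_0, …, a_4) = (0, 2, 0, 0, 0)

v_3(6) = 1, so a_0 = ... = a_0 = 0. Factor out: x = 3^1 · u with u = 2 a unit in ℤ_3. Expand u iteratively via a_{v+i} = u_i mod 3, u_{i+1} = (u_i − a_{v+i})/3:
  u_0 = 2;  a_1 = 2;  u_1 = (u_0 − 2)/3 = 0
  u_1 = 0;  a_2 = 0;  u_2 = (u_1 − 0)/3 = 0
  u_2 = 0;  a_3 = 0;  u_3 = (u_2 − 0)/3 = 0
  u_3 = 0;  a_4 = 0;  u_4 = (u_3 − 0)/3 = 0
Digits: (0, 2, 0, 0, 0).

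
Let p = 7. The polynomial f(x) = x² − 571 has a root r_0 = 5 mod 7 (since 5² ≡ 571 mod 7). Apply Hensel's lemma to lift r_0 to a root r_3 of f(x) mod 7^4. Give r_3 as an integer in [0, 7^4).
r_3 = 2098 (mod 2401)

Hensel's recurrence: r_{i+1} = r_i − f(r_i)·(f′(r_i))^{-1} mod 7^{i+2}, with f′(x) = 2x. Iterate:
  r_0 = 5 (mod 7)
  r_1 = 40 (mod 49)
  r_2 = 40 (mod 343)
  r_3 = 2098 (mod 2401)
Final: r_3 = 2098, and one checks f(r_3) ≡ 0 mod 7^4.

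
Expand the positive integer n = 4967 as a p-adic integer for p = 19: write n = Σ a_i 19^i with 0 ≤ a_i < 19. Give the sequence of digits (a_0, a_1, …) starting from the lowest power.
(a_0, a_1, …) = (8, 14, 13)

Repeated division by 19 gives the digits low-to-high: 4967 = 8 + 14·19^1 + 13·19^2. Digit sequence: (8, 14, 13).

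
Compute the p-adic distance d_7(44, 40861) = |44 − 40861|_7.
d_7(44, 40861) = 1/2401

Step 1 — x − y = 44 − 40861 = -40817. Step 2 — v_7(-40817) = 4 (factor: -40817 = −(7^4 · 17); the sign does not affect v_p). Step 3 — |x − y|_7 = 7^{-4} = 1/2401.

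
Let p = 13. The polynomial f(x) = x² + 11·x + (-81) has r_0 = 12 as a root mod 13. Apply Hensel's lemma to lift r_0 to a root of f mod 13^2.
r_1 = 103 (mod 169)

Hensel: r_{i+1} = r_i − f(r_i)·(f′(r_i))^{-1} mod 13^{i+2}, f′(x) = 2x + 11. Iterate:
  r_0 = 12 (mod 13)
  r_1 = 103 (mod 169)
Final: r = 103 satisfies f(r) ≡ 0 mod 13^2.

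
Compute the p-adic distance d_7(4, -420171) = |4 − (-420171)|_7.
d_7(4, -420171) = 1/16807

Step 1 — x − y = 4 − (-420171) = 420175. Step 2 — v_7(420175) = 5 (factor: 420175 = (7^5 · 25); the sign does not affect v_p). Step 3 — |x − y|_7 = 7^{-5} = 1/16807.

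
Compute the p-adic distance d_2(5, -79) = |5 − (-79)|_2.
d_2(5, -79) = 1/4

Step 1 — x − y = 5 − (-79) = 84. Step 2 — v_2(84) = 2 (factor: 84 = (2^2 · 21); the sign does not affect v_p). Step 3 — |x − y|_2 = 2^{-2} = 1/4.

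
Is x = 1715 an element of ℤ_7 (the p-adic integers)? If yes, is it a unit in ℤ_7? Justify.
x ∈ ℤ_7 but not a unit; v_7(x) = 3 > 0

ℤ_7 = {x ∈ ℚ_7 : v_7(x) ≥ 0} and ℤ_7^× = {x ∈ ℤ_7 : v_7(x) = 0}. Here v_7(1715) = v_7(num) − v_7(den) = 3; compare against these criteria.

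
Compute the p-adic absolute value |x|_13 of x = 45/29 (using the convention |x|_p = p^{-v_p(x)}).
|45/29|_13 = 1

Step 1 — compute v_13(x) by factoring powers of 13 out of the numerator and denominator: v_13(45/29) = 0. Step 2 — apply |x|_p = p^{-v_p(x)} = 13^{0} = 1.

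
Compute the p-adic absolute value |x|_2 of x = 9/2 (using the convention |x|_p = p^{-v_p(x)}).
|9/2|_2 = 2

Step 1 — compute v_2(x) by factoring powers of 2 out of the numerator and denominator: v_2(9/2) = -1. Step 2 — apply |x|_p = p^{-v_p(x)} = 2^{1} = 2.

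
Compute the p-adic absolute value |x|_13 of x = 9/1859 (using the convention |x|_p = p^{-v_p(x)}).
|9/1859|_13 = 169

Step 1 — compute v_13(x) by factoring powers of 13 out of the numerator and denominator: v_13(9/1859) = -2. Step 2 — apply |x|_p = p^{-v_p(x)} = 13^{2} = 169.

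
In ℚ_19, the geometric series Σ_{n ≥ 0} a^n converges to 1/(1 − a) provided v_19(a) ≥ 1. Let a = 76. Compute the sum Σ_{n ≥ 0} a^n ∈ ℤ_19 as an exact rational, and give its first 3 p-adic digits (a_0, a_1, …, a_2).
Σ a^n = 1/(1 − a) = -1/75;  first 3 digits = (1, 4, 16)

v_19(a) = 1 ≥ 1, so the series converges in ℤ_19 to 1/(1 − a) = 1/(1 − 76) = -1/75. Expand this rational in ℤ_19: compute digits iteratively via d_i = x_i mod 19, x_{i+1} = (x_i − d_i)/19. The first 3 digits are (1, 4, 16).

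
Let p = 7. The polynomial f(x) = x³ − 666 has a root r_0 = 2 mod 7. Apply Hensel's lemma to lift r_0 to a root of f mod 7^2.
r_1 = 16 (mod 49)

Hensel: r_{i+1} = r_i − f(r_i)/f′(r_i) mod 7^{i+2}, where f′(x) = 3x². Iterate:
  r_0 = 2 (mod 7)
  r_1 = 16 (mod 49)
Final: r = 16 with f(r) ≡ 0 mod 7^2.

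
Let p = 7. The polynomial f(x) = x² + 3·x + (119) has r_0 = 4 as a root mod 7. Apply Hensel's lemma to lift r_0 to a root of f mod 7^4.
r_3 = 1082 (mod 2401)

Hensel: r_{i+1} = r_i − f(r_i)·(f′(r_i))^{-1} mod 7^{i+2}, f′(x) = 2x + 3. Iterate:
  r_0 = 4 (mod 7)
  r_1 = 4 (mod 49)
  r_2 = 53 (mod 343)
  r_3 = 1082 (mod 2401)
Final: r = 1082 satisfies f(r) ≡ 0 mod 7^4.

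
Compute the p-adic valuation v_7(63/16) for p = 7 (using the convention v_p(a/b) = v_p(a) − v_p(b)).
v_7(63/16) = 1

Factor powers of 7 from the numerator and denominator of the reduced fraction: 63 = 7^1 · 9 and 16 = 7^0 · 16. Apply v_p(a/b) = v_p(a) − v_p(b): v_7(63/16) = 1 − 0 = 1.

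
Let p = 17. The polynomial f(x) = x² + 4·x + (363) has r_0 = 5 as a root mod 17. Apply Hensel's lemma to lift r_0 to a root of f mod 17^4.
r_3 = 7077 (mod 83521)

Hensel: r_{i+1} = r_i − f(r_i)·(f′(r_i))^{-1} mod 17^{i+2}, f′(x) = 2x + 4. Iterate:
  r_0 = 5 (mod 17)
  r_1 = 141 (mod 289)
  r_2 = 2164 (mod 4913)
  r_3 = 7077 (mod 83521)
Final: r = 7077 satisfies f(r) ≡ 0 mod 17^4.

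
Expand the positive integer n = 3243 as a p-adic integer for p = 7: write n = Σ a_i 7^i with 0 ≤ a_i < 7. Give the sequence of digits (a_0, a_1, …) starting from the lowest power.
(a_0, a_1, …) = (2, 1, 3, 2, 1)

Repeated division by 7 gives the digits low-to-high: 3243 = 2 + 1·7^1 + 3·7^2 + 2·7^3 + 1·7^4. Digit sequence: (2, 1, 3, 2, 1).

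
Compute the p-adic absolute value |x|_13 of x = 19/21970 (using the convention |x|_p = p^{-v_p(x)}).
|19/21970|_13 = 2197

Step 1 — compute v_13(x) by factoring powers of 13 out of the numerator and denominator: v_13(19/21970) = -3. Step 2 — apply |x|_p = p^{-v_p(x)} = 13^{3} = 2197.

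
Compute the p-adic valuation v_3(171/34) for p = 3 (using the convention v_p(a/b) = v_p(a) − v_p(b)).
v_3(171/34) = 2

Factor powers of 3 from the numerator and denominator of the reduced fraction: 171 = 3^2 · 19 and 34 = 3^0 · 34. Apply v_p(a/b) = v_p(a) − v_p(b): v_3(171/34) = 2 − 0 = 2.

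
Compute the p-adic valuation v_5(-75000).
v_5(-75000) = 5

v_5(n) is the largest exponent k such that 5^k divides n. Factor out: -75000 = -5^5 · 24. (Sign doesn't affect v_p.) So v_5(-75000) = 5.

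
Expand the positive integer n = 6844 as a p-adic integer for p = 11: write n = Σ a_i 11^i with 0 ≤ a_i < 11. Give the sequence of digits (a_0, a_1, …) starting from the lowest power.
(a_0, a_1, …) = (2, 6, 1, 5)

Repeated division by 11 gives the digits low-to-high: 6844 = 2 + 6·11^1 + 1·11^2 + 5·11^3. Digit sequence: (2, 6, 1, 5).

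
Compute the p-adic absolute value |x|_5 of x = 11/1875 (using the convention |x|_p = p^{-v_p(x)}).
|11/1875|_5 = 625

Step 1 — compute v_5(x) by factoring powers of 5 out of the numerator and denominator: v_5(11/1875) = -4. Step 2 — apply |x|_p = p^{-v_p(x)} = 5^{4} = 625.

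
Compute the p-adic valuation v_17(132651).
v_17(132651) = 3

v_17(n) is the largest exponent k such that 17^k divides n. Factor out: 132651 = 17^3 · 27. (Sign doesn't affect v_p.) So v_17(132651) = 3.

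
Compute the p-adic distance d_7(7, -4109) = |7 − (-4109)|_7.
d_7(7, -4109) = 1/343

Step 1 — x − y = 7 − (-4109) = 4116. Step 2 — v_7(4116) = 3 (factor: 4116 = (7^3 · 12); the sign does not affect v_p). Step 3 — |x − y|_7 = 7^{-3} = 1/343.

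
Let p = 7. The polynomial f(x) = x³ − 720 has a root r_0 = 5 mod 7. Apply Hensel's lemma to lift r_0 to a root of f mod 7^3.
r_2 = 222 (mod 343)

Hensel: r_{i+1} = r_i − f(r_i)/f′(r_i) mod 7^{i+2}, where f′(x) = 3x². Iterate:
  r_0 = 5 (mod 7)
  r_1 = 26 (mod 49)
  r_2 = 222 (mod 343)
Final: r = 222 with f(r) ≡ 0 mod 7^3.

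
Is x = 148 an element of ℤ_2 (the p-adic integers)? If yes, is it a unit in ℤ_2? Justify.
x ∈ ℤ_2 but not a unit; v_2(x) = 2 > 0

ℤ_2 = {x ∈ ℚ_2 : v_2(x) ≥ 0} and ℤ_2^× = {x ∈ ℤ_2 : v_2(x) = 0}. Here v_2(148) = v_2(num) − v_2(den) = 2; compare against these criteria.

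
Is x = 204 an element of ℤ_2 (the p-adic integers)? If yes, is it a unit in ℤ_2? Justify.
x ∈ ℤ_2 but not a unit; v_2(x) = 2 > 0

ℤ_2 = {x ∈ ℚ_2 : v_2(x) ≥ 0} and ℤ_2^× = {x ∈ ℤ_2 : v_2(x) = 0}. Here v_2(204) = v_2(num) − v_2(den) = 2; compare against these criteria.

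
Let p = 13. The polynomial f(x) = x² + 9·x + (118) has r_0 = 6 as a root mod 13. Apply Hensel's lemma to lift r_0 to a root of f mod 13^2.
r_1 = 149 (mod 169)

Hensel: r_{i+1} = r_i − f(r_i)·(f′(r_i))^{-1} mod 13^{i+2}, f′(x) = 2x + 9. Iterate:
  r_0 = 6 (mod 13)
  r_1 = 149 (mod 169)
Final: r = 149 satisfies f(r) ≡ 0 mod 13^2.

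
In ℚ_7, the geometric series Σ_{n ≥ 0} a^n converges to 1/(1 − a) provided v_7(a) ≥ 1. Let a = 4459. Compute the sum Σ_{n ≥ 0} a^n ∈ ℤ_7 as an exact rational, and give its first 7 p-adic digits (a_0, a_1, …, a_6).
Σ a^n = 1/(1 − a) = -1/4458;  first 7 digits = (1, 0, 0, 6, 1, 0, 1)

v_7(a) = 3 ≥ 1, so the series converges in ℤ_7 to 1/(1 − a) = 1/(1 − 4459) = -1/4458. Expand this rational in ℤ_7: compute digits iteratively via d_i = x_i mod 7, x_{i+1} = (x_i − d_i)/7. The first 7 digits are (1, 0, 0, 6, 1, 0, 1).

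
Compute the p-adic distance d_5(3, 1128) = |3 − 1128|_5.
d_5(3, 1128) = 1/125

Step 1 — x − y = 3 − 1128 = -1125. Step 2 — v_5(-1125) = 3 (factor: -1125 = −(5^3 · 9); the sign does not affect v_p). Step 3 — |x − y|_5 = 5^{-3} = 1/125.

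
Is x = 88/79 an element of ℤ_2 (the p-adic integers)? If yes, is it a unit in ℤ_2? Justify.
x ∈ ℤ_2 but not a unit; v_2(x) = 3 > 0

ℤ_2 = {x ∈ ℚ_2 : v_2(x) ≥ 0} and ℤ_2^× = {x ∈ ℤ_2 : v_2(x) = 0}. Here v_2(88/79) = v_2(num) − v_2(den) = 3; compare against these criteria.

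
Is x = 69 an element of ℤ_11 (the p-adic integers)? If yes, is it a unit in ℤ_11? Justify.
x ∈ ℤ_11^× (unit); v_11(x) = 0

ℤ_11 = {x ∈ ℚ_11 : v_11(x) ≥ 0} and ℤ_11^× = {x ∈ ℤ_11 : v_11(x) = 0}. Here v_11(69) = v_11(num) − v_11(den) = 0; compare against these criteria.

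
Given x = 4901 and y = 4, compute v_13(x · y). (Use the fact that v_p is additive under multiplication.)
v_13(19604) = 2

v_p(x) = 2 (factor: 4901 = 13^2 · 29); v_p(y) = 0 (factor: 4 = 13^0 · 4). Additivity: v_p(xy) = v_p(x) + v_p(y) = 2 + 0 = 2. (Direct check: xy = 19604 = 13^2 · (116).)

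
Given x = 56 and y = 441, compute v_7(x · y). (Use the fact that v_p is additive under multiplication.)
v_7(24696) = 3

v_p(x) = 1 (factor: 56 = 7^1 · 8); v_p(y) = 2 (factor: 441 = 7^2 · 9). Additivity: v_p(xy) = v_p(x) + v_p(y) = 1 + 2 = 3. (Direct check: xy = 24696 = 7^3 · (72).)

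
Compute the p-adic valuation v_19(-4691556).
v_19(-4691556) = 4

v_19(n) is the largest exponent k such that 19^k divides n. Factor out: -4691556 = -19^4 · 36. (Sign doesn't affect v_p.) So v_19(-4691556) = 4.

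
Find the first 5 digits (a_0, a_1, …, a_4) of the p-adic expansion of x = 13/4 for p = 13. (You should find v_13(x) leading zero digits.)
(a_0, …, a_4) = (0, 10, 9, 9, 9)

v_13(13/4) = 1, so a_0 = ... = a_0 = 0. Factor out: x = 13^1 · u with u = 1/4 a unit in ℤ_13. Expand u iteratively via a_{v+i} = u_i mod 13, u_{i+1} = (u_i − a_{v+i})/13:
  u_0 = 1/4;  a_1 = 10;  u_1 = (u_0 − 10)/13 = -3/4
  u_1 = -3/4;  a_2 = 9;  u_2 = (u_1 − 9)/13 = -3/4
  u_2 = -3/4;  a_3 = 9;  u_3 = (u_2 − 9)/13 = -3/4
  u_3 = -3/4;  a_4 = 9;  u_4 = (u_3 − 9)/13 = -3/4
Digits: (0, 10, 9, 9, 9).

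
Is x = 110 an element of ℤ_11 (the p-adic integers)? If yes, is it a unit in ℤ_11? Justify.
x ∈ ℤ_11 but not a unit; v_11(x) = 1 > 0

ℤ_11 = {x ∈ ℚ_11 : v_11(x) ≥ 0} and ℤ_11^× = {x ∈ ℤ_11 : v_11(x) = 0}. Here v_11(110) = v_11(num) − v_11(den) = 1; compare against these criteria.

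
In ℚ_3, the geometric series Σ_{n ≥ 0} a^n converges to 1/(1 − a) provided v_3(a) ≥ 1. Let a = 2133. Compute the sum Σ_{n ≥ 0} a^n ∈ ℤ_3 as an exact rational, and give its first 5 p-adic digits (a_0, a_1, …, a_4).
Σ a^n = 1/(1 − a) = -1/2132;  first 5 digits = (1, 0, 0, 1, 2)

v_3(a) = 3 ≥ 1, so the series converges in ℤ_3 to 1/(1 − a) = 1/(1 − 2133) = -1/2132. Expand this rational in ℤ_3: compute digits iteratively via d_i = x_i mod 3, x_{i+1} = (x_i − d_i)/3. The first 5 digits are (1, 0, 0, 1, 2).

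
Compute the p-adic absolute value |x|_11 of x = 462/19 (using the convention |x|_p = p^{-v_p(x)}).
|462/19|_11 = 1/11

Step 1 — compute v_11(x) by factoring powers of 11 out of the numerator and denominator: v_11(462/19) = 1. Step 2 — apply |x|_p = p^{-v_p(x)} = 11^{-1} = 1/11.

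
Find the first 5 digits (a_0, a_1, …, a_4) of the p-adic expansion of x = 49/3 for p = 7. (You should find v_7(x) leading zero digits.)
(a_0, …, a_4) = (0, 0, 5, 4, 4)

v_7(49/3) = 2, so a_0 = ... = a_1 = 0. Factor out: x = 7^2 · u with u = 1/3 a unit in ℤ_7. Expand u iteratively via a_{v+i} = u_i mod 7, u_{i+1} = (u_i − a_{v+i})/7:
  u_0 = 1/3;  a_2 = 5;  u_1 = (u_0 − 5)/7 = -2/3
  u_1 = -2/3;  a_3 = 4;  u_2 = (u_1 − 4)/7 = -2/3
  u_2 = -2/3;  a_4 = 4;  u_3 = (u_2 − 4)/7 = -2/3
Digits: (0, 0, 5, 4, 4).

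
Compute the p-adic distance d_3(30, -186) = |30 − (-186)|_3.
d_3(30, -186) = 1/27

Step 1 — x − y = 30 − (-186) = 216. Step 2 — v_3(216) = 3 (factor: 216 = (3^3 · 8); the sign does not affect v_p). Step 3 — |x − y|_3 = 3^{-3} = 1/27.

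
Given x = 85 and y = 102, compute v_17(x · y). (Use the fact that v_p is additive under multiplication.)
v_17(8670) = 2

v_p(x) = 1 (factor: 85 = 17^1 · 5); v_p(y) = 1 (factor: 102 = 17^1 · 6). Additivity: v_p(xy) = v_p(x) + v_p(y) = 1 + 1 = 2. (Direct check: xy = 8670 = 17^2 · (30).)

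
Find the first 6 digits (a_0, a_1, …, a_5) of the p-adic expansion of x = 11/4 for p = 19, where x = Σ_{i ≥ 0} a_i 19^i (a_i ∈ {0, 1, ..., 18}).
(a_0, …, a_5) = (17, 4, 14, 4, 14, 4)

v_19(11/4) = 0 (numerator and denominator both coprime to 19), so x ∈ ℤ_19^×. Compute digits iteratively via a_i = x_i mod 19, x_{i+1} = (x_i − a_i)/19, with x_0 = x:
  x_0 = 11/4;  a_0 = 17;  x_1 = (x_0 − 17)/19 = -3/4
  x_1 = -3/4;  a_1 = 4;  x_2 = (x_1 − 4)/19 = -1/4
  x_2 = -1/4;  a_2 = 14;  x_3 = (x_2 − 14)/19 = -3/4
  x_3 = -3/4;  a_3 = 4;  x_4 = (x_3 − 4)/19 = -1/4
  x_4 = -1/4;  a_4 = 14;  x_5 = (x_4 − 14)/19 = -3/4
  x_5 = -3/4;  a_5 = 4;  x_6 = (x_5 − 4)/19 = -1/4
Digits: (17, 4, 14, 4, 14, 4).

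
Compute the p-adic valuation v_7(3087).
v_7(3087) = 3

v_7(n) is the largest exponent k such that 7^k divides n. Factor out: 3087 = 7^3 · 9. (Sign doesn't affect v_p.) So v_7(3087) = 3.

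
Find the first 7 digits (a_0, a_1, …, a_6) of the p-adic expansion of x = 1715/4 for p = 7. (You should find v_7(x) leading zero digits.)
(a_0, …, a_6) = (0, 0, 0, 3, 5, 1, 5)

v_7(1715/4) = 3, so a_0 = ... = a_2 = 0. Factor out: x = 7^3 · u with u = 5/4 a unit in ℤ_7. Expand u iteratively via a_{v+i} = u_i mod 7, u_{i+1} = (u_i − a_{v+i})/7:
  u_0 = 5/4;  a_3 = 3;  u_1 = (u_0 − 3)/7 = -1/4
  u_1 = -1/4;  a_4 = 5;  u_2 = (u_1 − 5)/7 = -3/4
  u_2 = -3/4;  a_5 = 1;  u_3 = (u_2 − 1)/7 = -1/4
  u_3 = -1/4;  a_6 = 5;  u_4 = (u_3 − 5)/7 = -3/4
Digits: (0, 0, 0, 3, 5, 1, 5).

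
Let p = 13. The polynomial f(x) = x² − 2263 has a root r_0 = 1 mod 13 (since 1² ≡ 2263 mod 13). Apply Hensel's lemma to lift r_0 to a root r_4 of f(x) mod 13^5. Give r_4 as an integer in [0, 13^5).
r_4 = 76675 (mod 371293)

Hensel's recurrence: r_{i+1} = r_i − f(r_i)·(f′(r_i))^{-1} mod 13^{i+2}, with f′(x) = 2x. Iterate:
  r_0 = 1 (mod 13)
  r_1 = 118 (mod 169)
  r_2 = 1977 (mod 2197)
  r_3 = 19553 (mod 28561)
  r_4 = 76675 (mod 371293)
Final: r_4 = 76675, and one checks f(r_4) ≡ 0 mod 13^5.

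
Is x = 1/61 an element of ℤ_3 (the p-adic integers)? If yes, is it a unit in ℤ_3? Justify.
x ∈ ℤ_3^× (unit); v_3(x) = 0

ℤ_3 = {x ∈ ℚ_3 : v_3(x) ≥ 0} and ℤ_3^× = {x ∈ ℤ_3 : v_3(x) = 0}. Here v_3(1/61) = v_3(num) − v_3(den) = 0; compare against these criteria.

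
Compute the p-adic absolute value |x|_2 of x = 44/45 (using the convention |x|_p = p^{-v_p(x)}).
|44/45|_2 = 1/4

Step 1 — compute v_2(x) by factoring powers of 2 out of the numerator and denominator: v_2(44/45) = 2. Step 2 — apply |x|_p = p^{-v_p(x)} = 2^{-2} = 1/4.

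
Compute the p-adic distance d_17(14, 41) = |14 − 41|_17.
d_17(14, 41) = 1

Step 1 — x − y = 14 − 41 = -27. Step 2 — v_17(-27) = 0 (factor: -27 = −(17^0 · 27); the sign does not affect v_p). Step 3 — |x − y|_17 = 17^{0} = 1.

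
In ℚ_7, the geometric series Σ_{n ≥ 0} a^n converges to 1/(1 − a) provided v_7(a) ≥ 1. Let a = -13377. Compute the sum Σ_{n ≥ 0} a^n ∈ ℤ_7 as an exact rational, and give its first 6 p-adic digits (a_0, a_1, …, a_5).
Σ a^n = 1/(1 − a) = 1/13378;  first 6 digits = (1, 0, 0, 3, 1, 6)

v_7(a) = 3 ≥ 1, so the series converges in ℤ_7 to 1/(1 − a) = 1/(1 − (-13377)) = 1/13378. Expand this rational in ℤ_7: compute digits iteratively via d_i = x_i mod 7, x_{i+1} = (x_i − d_i)/7. The first 6 digits are (1, 0, 0, 3, 1, 6).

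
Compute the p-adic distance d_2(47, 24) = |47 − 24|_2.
d_2(47, 24) = 1

Step 1 — x − y = 47 − 24 = 23. Step 2 — v_2(23) = 0 (factor: 23 = (2^0 · 23); the sign does not affect v_p). Step 3 — |x − y|_2 = 2^{0} = 1.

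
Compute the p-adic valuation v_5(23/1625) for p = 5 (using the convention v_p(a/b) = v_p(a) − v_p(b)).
v_5(23/1625) = -3

Factor powers of 5 from the numerator and denominator of the reduced fraction: 23 = 5^0 · 23 and 1625 = 5^3 · 13. Apply v_p(a/b) = v_p(a) − v_p(b): v_5(23/1625) = 0 − 3 = -3.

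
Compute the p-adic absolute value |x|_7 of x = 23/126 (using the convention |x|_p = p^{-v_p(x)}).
|23/126|_7 = 7

Step 1 — compute v_7(x) by factoring powers of 7 out of the numerator and denominator: v_7(23/126) = -1. Step 2 — apply |x|_p = p^{-v_p(x)} = 7^{1} = 7.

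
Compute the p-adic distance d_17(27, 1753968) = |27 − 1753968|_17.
d_17(27, 1753968) = 1/83521

Step 1 — x − y = 27 − 1753968 = -1753941. Step 2 — v_17(-1753941) = 4 (factor: -1753941 = −(17^4 · 21); the sign does not affect v_p). Step 3 — |x − y|_17 = 17^{-4} = 1/83521.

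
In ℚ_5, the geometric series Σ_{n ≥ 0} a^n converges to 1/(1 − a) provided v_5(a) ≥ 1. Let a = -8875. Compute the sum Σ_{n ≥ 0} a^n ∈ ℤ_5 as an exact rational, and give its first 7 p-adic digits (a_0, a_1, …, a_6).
Σ a^n = 1/(1 − a) = 1/8876;  first 7 digits = (1, 0, 0, 4, 0, 2, 0)

v_5(a) = 3 ≥ 1, so the series converges in ℤ_5 to 1/(1 − a) = 1/(1 − (-8875)) = 1/8876. Expand this rational in ℤ_5: compute digits iteratively via d_i = x_i mod 5, x_{i+1} = (x_i − d_i)/5. The first 7 digits are (1, 0, 0, 4, 0, 2, 0).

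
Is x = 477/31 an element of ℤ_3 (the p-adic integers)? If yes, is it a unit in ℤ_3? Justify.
x ∈ ℤ_3 but not a unit; v_3(x) = 2 > 0

ℤ_3 = {x ∈ ℚ_3 : v_3(x) ≥ 0} and ℤ_3^× = {x ∈ ℤ_3 : v_3(x) = 0}. Here v_3(477/31) = v_3(num) − v_3(den) = 2; compare against these criteria.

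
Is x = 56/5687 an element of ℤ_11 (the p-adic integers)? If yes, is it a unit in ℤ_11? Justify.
x ∉ ℤ_11 (v_11(x) = -2 < 0)

ℤ_11 = {x ∈ ℚ_11 : v_11(x) ≥ 0} and ℤ_11^× = {x ∈ ℤ_11 : v_11(x) = 0}. Here v_11(56/5687) = v_11(num) − v_11(den) = -2; compare against these criteria.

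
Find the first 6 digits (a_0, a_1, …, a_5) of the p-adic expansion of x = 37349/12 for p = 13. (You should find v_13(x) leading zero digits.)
(a_0, …, a_5) = (0, 0, 0, 9, 7, 7)

v_13(37349/12) = 3, so a_0 = ... = a_2 = 0. Factor out: x = 13^3 · u with u = 17/12 a unit in ℤ_13. Expand u iteratively via a_{v+i} = u_i mod 13, u_{i+1} = (u_i − a_{v+i})/13:
  u_0 = 17/12;  a_3 = 9;  u_1 = (u_0 − 9)/13 = -7/12
  u_1 = -7/12;  a_4 = 7;  u_2 = (u_1 − 7)/13 = -7/12
  u_2 = -7/12;  a_5 = 7;  u_3 = (u_2 − 7)/13 = -7/12
Digits: (0, 0, 0, 9, 7, 7).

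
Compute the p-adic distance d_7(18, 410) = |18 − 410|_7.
d_7(18, 410) = 1/49

Step 1 — x − y = 18 − 410 = -392. Step 2 — v_7(-392) = 2 (factor: -392 = −(7^2 · 8); the sign does not affect v_p). Step 3 — |x − y|_7 = 7^{-2} = 1/49.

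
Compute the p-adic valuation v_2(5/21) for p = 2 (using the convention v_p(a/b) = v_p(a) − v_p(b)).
v_2(5/21) = 0

Factor powers of 2 from the numerator and denominator of the reduced fraction: 5 = 2^0 · 5 and 21 = 2^0 · 21. Apply v_p(a/b) = v_p(a) − v_p(b): v_2(5/21) = 0 − 0 = 0.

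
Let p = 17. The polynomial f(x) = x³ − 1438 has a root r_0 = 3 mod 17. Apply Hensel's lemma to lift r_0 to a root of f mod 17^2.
r_1 = 173 (mod 289)

Hensel: r_{i+1} = r_i − f(r_i)/f′(r_i) mod 17^{i+2}, where f′(x) = 3x². Iterate:
  r_0 = 3 (mod 17)
  r_1 = 173 (mod 289)
Final: r = 173 with f(r) ≡ 0 mod 17^2.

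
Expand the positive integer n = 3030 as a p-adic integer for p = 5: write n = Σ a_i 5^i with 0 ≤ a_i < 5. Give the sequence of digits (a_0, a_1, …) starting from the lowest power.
(a_0, a_1, …) = (0, 1, 1, 4, 4)

Repeated division by 5 gives the digits low-to-high: 3030 = 1·5^1 + 1·5^2 + 4·5^3 + 4·5^4. Digit sequence: (0, 1, 1, 4, 4).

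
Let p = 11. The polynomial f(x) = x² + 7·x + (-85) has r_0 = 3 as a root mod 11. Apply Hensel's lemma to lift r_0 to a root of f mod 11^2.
r_1 = 91 (mod 121)

Hensel: r_{i+1} = r_i − f(r_i)·(f′(r_i))^{-1} mod 11^{i+2}, f′(x) = 2x + 7. Iterate:
  r_0 = 3 (mod 11)
  r_1 = 91 (mod 121)
Final: r = 91 satisfies f(r) ≡ 0 mod 11^2.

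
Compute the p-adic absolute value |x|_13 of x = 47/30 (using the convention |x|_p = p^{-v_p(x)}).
|47/30|_13 = 1

Step 1 — compute v_13(x) by factoring powers of 13 out of the numerator and denominator: v_13(47/30) = 0. Step 2 — apply |x|_p = p^{-v_p(x)} = 13^{0} = 1.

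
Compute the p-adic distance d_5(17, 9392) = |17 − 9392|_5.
d_5(17, 9392) = 1/3125

Step 1 — x − y = 17 − 9392 = -9375. Step 2 — v_5(-9375) = 5 (factor: -9375 = −(5^5 · 3); the sign does not affect v_p). Step 3 — |x − y|_5 = 5^{-5} = 1/3125.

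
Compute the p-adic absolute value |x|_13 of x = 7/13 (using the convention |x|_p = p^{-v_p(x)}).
|7/13|_13 = 13

Step 1 — compute v_13(x) by factoring powers of 13 out of the numerator and denominator: v_13(7/13) = -1. Step 2 — apply |x|_p = p^{-v_p(x)} = 13^{1} = 13.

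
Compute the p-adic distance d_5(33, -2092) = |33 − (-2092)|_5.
d_5(33, -2092) = 1/125

Step 1 — x − y = 33 − (-2092) = 2125. Step 2 — v_5(2125) = 3 (factor: 2125 = (5^3 · 17); the sign does not affect v_p). Step 3 — |x − y|_5 = 5^{-3} = 1/125.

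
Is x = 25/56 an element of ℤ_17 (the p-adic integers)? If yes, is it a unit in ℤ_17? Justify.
x ∈ ℤ_17^× (unit); v_17(x) = 0

ℤ_17 = {x ∈ ℚ_17 : v_17(x) ≥ 0} and ℤ_17^× = {x ∈ ℤ_17 : v_17(x) = 0}. Here v_17(25/56) = v_17(num) − v_17(den) = 0; compare against these criteria.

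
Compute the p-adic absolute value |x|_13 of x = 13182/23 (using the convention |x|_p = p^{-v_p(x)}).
|13182/23|_13 = 1/2197

Step 1 — compute v_13(x) by factoring powers of 13 out of the numerator and denominator: v_13(13182/23) = 3. Step 2 — apply |x|_p = p^{-v_p(x)} = 13^{-3} = 1/2197.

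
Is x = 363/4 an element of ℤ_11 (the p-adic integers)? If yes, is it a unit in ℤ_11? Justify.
x ∈ ℤ_11 but not a unit; v_11(x) = 2 > 0

ℤ_11 = {x ∈ ℚ_11 : v_11(x) ≥ 0} and ℤ_11^× = {x ∈ ℤ_11 : v_11(x) = 0}. Here v_11(363/4) = v_11(num) − v_11(den) = 2; compare against these criteria.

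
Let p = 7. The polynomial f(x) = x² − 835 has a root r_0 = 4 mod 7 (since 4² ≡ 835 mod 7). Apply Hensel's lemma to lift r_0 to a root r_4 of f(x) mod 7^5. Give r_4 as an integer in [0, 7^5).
r_4 = 1754 (mod 16807)

Hensel's recurrence: r_{i+1} = r_i − f(r_i)·(f′(r_i))^{-1} mod 7^{i+2}, with f′(x) = 2x. Iterate:
  r_0 = 4 (mod 7)
  r_1 = 39 (mod 49)
  r_2 = 39 (mod 343)
  r_3 = 1754 (mod 2401)
  r_4 = 1754 (mod 16807)
Final: r_4 = 1754, and one checks f(r_4) ≡ 0 mod 7^5.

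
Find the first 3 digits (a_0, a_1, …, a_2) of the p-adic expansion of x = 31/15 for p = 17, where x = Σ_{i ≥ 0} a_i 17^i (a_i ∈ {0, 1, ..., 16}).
(a_0, …, a_2) = (10, 12, 14)

v_17(31/15) = 0 (numerator and denominator both coprime to 17), so x ∈ ℤ_17^×. Compute digits iteratively via a_i = x_i mod 17, x_{i+1} = (x_i − a_i)/17, with x_0 = x:
  x_0 = 31/15;  a_0 = 10;  x_1 = (x_0 − 10)/17 = -7/15
  x_1 = -7/15;  a_1 = 12;  x_2 = (x_1 − 12)/17 = -11/15
  x_2 = -11/15;  a_2 = 14;  x_3 = (x_2 − 14)/17 = -13/15
Digits: (10, 12, 14).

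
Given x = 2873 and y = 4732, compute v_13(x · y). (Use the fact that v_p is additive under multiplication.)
v_13(13595036) = 4

v_p(x) = 2 (factor: 2873 = 13^2 · 17); v_p(y) = 2 (factor: 4732 = 13^2 · 28). Additivity: v_p(xy) = v_p(x) + v_p(y) = 2 + 2 = 4. (Direct check: xy = 13595036 = 13^4 · (476).)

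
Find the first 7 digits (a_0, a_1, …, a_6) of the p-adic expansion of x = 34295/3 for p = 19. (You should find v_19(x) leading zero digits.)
(a_0, …, a_6) = (0, 0, 0, 8, 6, 6, 6)

v_19(34295/3) = 3, so a_0 = ... = a_2 = 0. Factor out: x = 19^3 · u with u = 5/3 a unit in ℤ_19. Expand u iteratively via a_{v+i} = u_i mod 19, u_{i+1} = (u_i − a_{v+i})/19:
  u_0 = 5/3;  a_3 = 8;  u_1 = (u_0 − 8)/19 = -1/3
  u_1 = -1/3;  a_4 = 6;  u_2 = (u_1 − 6)/19 = -1/3
  u_2 = -1/3;  a_5 = 6;  u_3 = (u_2 − 6)/19 = -1/3
  u_3 = -1/3;  a_6 = 6;  u_4 = (u_3 − 6)/19 = -1/3
Digits: (0, 0, 0, 8, 6, 6, 6).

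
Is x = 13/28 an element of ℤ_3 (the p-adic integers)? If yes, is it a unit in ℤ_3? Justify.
x ∈ ℤ_3^× (unit); v_3(x) = 0

ℤ_3 = {x ∈ ℚ_3 : v_3(x) ≥ 0} and ℤ_3^× = {x ∈ ℤ_3 : v_3(x) = 0}. Here v_3(13/28) = v_3(num) − v_3(den) = 0; compare against these criteria.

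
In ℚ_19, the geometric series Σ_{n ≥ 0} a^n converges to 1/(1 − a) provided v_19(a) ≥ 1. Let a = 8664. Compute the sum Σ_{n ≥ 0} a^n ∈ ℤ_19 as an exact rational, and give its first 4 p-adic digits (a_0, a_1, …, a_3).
Σ a^n = 1/(1 − a) = -1/8663;  first 4 digits = (1, 0, 5, 1)

v_19(a) = 2 ≥ 1, so the series converges in ℤ_19 to 1/(1 − a) = 1/(1 − 8664) = -1/8663. Expand this rational in ℤ_19: compute digits iteratively via d_i = x_i mod 19, x_{i+1} = (x_i − d_i)/19. The first 4 digits are (1, 0, 5, 1).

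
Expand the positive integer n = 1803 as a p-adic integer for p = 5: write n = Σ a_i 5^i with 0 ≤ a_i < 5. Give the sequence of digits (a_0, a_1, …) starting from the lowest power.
(a_0, a_1, …) = (3, 0, 2, 4, 2)

Repeated division by 5 gives the digits low-to-high: 1803 = 3 + 2·5^2 + 4·5^3 + 2·5^4. Digit sequence: (3, 0, 2, 4, 2).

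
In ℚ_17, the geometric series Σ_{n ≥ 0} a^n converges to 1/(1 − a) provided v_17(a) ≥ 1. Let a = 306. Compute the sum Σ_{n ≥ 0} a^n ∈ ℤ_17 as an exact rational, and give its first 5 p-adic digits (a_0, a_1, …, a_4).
Σ a^n = 1/(1 − a) = -1/305;  first 5 digits = (1, 1, 2, 3, 5)

v_17(a) = 1 ≥ 1, so the series converges in ℤ_17 to 1/(1 − a) = 1/(1 − 306) = -1/305. Expand this rational in ℤ_17: compute digits iteratively via d_i = x_i mod 17, x_{i+1} = (x_i − d_i)/17. The first 5 digits are (1, 1, 2, 3, 5).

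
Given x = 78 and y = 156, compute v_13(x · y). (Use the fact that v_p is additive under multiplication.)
v_13(12168) = 2

v_p(x) = 1 (factor: 78 = 13^1 · 6); v_p(y) = 1 (factor: 156 = 13^1 · 12). Additivity: v_p(xy) = v_p(x) + v_p(y) = 1 + 1 = 2. (Direct check: xy = 12168 = 13^2 · (72).)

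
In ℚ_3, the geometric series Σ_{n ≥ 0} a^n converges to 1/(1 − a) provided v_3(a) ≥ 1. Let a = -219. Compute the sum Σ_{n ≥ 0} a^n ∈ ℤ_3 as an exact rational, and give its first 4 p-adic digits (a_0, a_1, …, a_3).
Σ a^n = 1/(1 − a) = 1/220;  first 4 digits = (1, 2, 0, 0)

v_3(a) = 1 ≥ 1, so the series converges in ℤ_3 to 1/(1 − a) = 1/(1 − (-219)) = 1/220. Expand this rational in ℤ_3: compute digits iteratively via d_i = x_i mod 3, x_{i+1} = (x_i − d_i)/3. The first 4 digits are (1, 2, 0, 0).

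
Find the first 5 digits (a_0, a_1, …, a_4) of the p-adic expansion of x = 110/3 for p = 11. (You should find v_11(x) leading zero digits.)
(a_0, …, a_4) = (0, 7, 7, 3, 7)

v_11(110/3) = 1, so a_0 = ... = a_0 = 0. Factor out: x = 11^1 · u with u = 10/3 a unit in ℤ_11. Expand u iteratively via a_{v+i} = u_i mod 11, u_{i+1} = (u_i − a_{v+i})/11:
  u_0 = 10/3;  a_1 = 7;  u_1 = (u_0 − 7)/11 = -1/3
  u_1 = -1/3;  a_2 = 7;  u_2 = (u_1 − 7)/11 = -2/3
  u_2 = -2/3;  a_3 = 3;  u_3 = (u_2 − 3)/11 = -1/3
  u_3 = -1/3;  a_4 = 7;  u_4 = (u_3 − 7)/11 = -2/3
Digits: (0, 7, 7, 3, 7).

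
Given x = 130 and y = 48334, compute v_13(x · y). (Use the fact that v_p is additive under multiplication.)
v_13(6283420) = 4

v_p(x) = 1 (factor: 130 = 13^1 · 10); v_p(y) = 3 (factor: 48334 = 13^3 · 22). Additivity: v_p(xy) = v_p(x) + v_p(y) = 1 + 3 = 4. (Direct check: xy = 6283420 = 13^4 · (220).)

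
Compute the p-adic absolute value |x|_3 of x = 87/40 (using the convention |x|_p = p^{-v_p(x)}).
|87/40|_3 = 1/3

Step 1 — compute v_3(x) by factoring powers of 3 out of the numerator and denominator: v_3(87/40) = 1. Step 2 — apply |x|_p = p^{-v_p(x)} = 3^{-1} = 1/3.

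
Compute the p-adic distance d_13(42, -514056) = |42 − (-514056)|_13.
d_13(42, -514056) = 1/28561

Step 1 — x − y = 42 − (-514056) = 514098. Step 2 — v_13(514098) = 4 (factor: 514098 = (13^4 · 18); the sign does not affect v_p). Step 3 — |x − y|_13 = 13^{-4} = 1/28561.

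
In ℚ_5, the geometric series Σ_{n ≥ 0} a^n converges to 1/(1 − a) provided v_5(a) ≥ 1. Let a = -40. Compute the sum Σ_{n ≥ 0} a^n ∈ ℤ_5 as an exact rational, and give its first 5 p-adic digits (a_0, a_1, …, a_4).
Σ a^n = 1/(1 − a) = 1/41;  first 5 digits = (1, 2, 2, 0, 1)

v_5(a) = 1 ≥ 1, so the series converges in ℤ_5 to 1/(1 − a) = 1/(1 − (-40)) = 1/41. Expand this rational in ℤ_5: compute digits iteratively via d_i = x_i mod 5, x_{i+1} = (x_i − d_i)/5. The first 5 digits are (1, 2, 2, 0, 1).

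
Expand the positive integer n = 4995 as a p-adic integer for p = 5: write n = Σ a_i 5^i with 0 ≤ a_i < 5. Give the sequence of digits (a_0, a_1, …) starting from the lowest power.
(a_0, a_1, …) = (0, 4, 4, 4, 2, 1)

Repeated division by 5 gives the digits low-to-high: 4995 = 4·5^1 + 4·5^2 + 4·5^3 + 2·5^4 + 1·5^5. Digit sequence: (0, 4, 4, 4, 2, 1).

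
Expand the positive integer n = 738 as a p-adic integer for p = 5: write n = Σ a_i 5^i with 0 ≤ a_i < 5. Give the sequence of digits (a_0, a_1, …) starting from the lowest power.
(a_0, a_1, …) = (3, 2, 4, 0, 1)

Repeated division by 5 gives the digits low-to-high: 738 = 3 + 2·5^1 + 4·5^2 + 1·5^4. Digit sequence: (3, 2, 4, 0, 1).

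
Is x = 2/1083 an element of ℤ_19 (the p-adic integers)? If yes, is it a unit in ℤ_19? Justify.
x ∉ ℤ_19 (v_19(x) = -2 < 0)

ℤ_19 = {x ∈ ℚ_19 : v_19(x) ≥ 0} and ℤ_19^× = {x ∈ ℤ_19 : v_19(x) = 0}. Here v_19(2/1083) = v_19(num) − v_19(den) = -2; compare against these criteria.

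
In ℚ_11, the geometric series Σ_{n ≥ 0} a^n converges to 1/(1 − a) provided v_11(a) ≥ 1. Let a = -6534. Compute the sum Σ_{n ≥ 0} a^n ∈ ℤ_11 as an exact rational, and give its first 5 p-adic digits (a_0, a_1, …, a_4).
Σ a^n = 1/(1 − a) = 1/6535;  first 5 digits = (1, 0, 1, 6, 0)

v_11(a) = 2 ≥ 1, so the series converges in ℤ_11 to 1/(1 − a) = 1/(1 − (-6534)) = 1/6535. Expand this rational in ℤ_11: compute digits iteratively via d_i = x_i mod 11, x_{i+1} = (x_i − d_i)/11. The first 5 digits are (1, 0, 1, 6, 0).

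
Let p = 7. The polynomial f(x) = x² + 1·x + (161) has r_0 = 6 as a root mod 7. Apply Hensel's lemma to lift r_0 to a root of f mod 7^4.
r_3 = 356 (mod 2401)

Hensel: r_{i+1} = r_i − f(r_i)·(f′(r_i))^{-1} mod 7^{i+2}, f′(x) = 2x + 1. Iterate:
  r_0 = 6 (mod 7)
  r_1 = 13 (mod 49)
  r_2 = 13 (mod 343)
  r_3 = 356 (mod 2401)
Final: r = 356 satisfies f(r) ≡ 0 mod 7^4.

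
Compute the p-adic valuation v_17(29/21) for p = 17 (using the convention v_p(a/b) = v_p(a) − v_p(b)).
v_17(29/21) = 0

Factor powers of 17 from the numerator and denominator of the reduced fraction: 29 = 17^0 · 29 and 21 = 17^0 · 21. Apply v_p(a/b) = v_p(a) − v_p(b): v_17(29/21) = 0 − 0 = 0.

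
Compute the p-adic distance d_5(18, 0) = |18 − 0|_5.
d_5(18, 0) = 1

Step 1 — x − y = 18 − 0 = 18. Step 2 — v_5(18) = 0 (factor: 18 = (5^0 · 18); the sign does not affect v_p). Step 3 — |x − y|_5 = 5^{0} = 1.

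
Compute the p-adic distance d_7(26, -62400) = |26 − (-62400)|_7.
d_7(26, -62400) = 1/2401

Step 1 — x − y = 26 − (-62400) = 62426. Step 2 — v_7(62426) = 4 (factor: 62426 = (7^4 · 26); the sign does not affect v_p). Step 3 — |x − y|_7 = 7^{-4} = 1/2401.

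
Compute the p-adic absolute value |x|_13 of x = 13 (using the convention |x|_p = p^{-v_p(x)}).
|13|_13 = 1/13

Step 1 — compute v_13(x) by factoring powers of 13 out of the numerator and denominator: v_13(13) = 1. Step 2 — apply |x|_p = p^{-v_p(x)} = 13^{-1} = 1/13.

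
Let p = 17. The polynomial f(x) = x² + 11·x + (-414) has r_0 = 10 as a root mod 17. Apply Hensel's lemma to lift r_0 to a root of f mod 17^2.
r_1 = 231 (mod 289)

Hensel: r_{i+1} = r_i − f(r_i)·(f′(r_i))^{-1} mod 17^{i+2}, f′(x) = 2x + 11. Iterate:
  r_0 = 10 (mod 17)
  r_1 = 231 (mod 289)
Final: r = 231 satisfies f(r) ≡ 0 mod 17^2.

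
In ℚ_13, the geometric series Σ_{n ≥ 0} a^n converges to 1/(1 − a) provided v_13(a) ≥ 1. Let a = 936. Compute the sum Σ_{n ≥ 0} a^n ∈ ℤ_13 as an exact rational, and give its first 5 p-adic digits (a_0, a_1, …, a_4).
Σ a^n = 1/(1 − a) = -1/935;  first 5 digits = (1, 7, 2, 1, 8)

v_13(a) = 1 ≥ 1, so the series converges in ℤ_13 to 1/(1 − a) = 1/(1 − 936) = -1/935. Expand this rational in ℤ_13: compute digits iteratively via d_i = x_i mod 13, x_{i+1} = (x_i − d_i)/13. The first 5 digits are (1, 7, 2, 1, 8).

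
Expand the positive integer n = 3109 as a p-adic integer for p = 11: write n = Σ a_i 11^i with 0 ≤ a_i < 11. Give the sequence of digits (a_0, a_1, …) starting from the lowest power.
(a_0, a_1, …) = (7, 7, 3, 2)

Repeated division by 11 gives the digits low-to-high: 3109 = 7 + 7·11^1 + 3·11^2 + 2·11^3. Digit sequence: (7, 7, 3, 2).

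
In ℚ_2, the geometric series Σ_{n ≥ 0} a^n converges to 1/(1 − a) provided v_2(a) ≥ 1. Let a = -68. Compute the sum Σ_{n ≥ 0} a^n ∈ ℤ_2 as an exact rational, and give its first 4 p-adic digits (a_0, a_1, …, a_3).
Σ a^n = 1/(1 − a) = 1/69;  first 4 digits = (1, 0, 1, 1)

v_2(a) = 2 ≥ 1, so the series converges in ℤ_2 to 1/(1 − a) = 1/(1 − (-68)) = 1/69. Expand this rational in ℤ_2: compute digits iteratively via d_i = x_i mod 2, x_{i+1} = (x_i − d_i)/2. The first 4 digits are (1, 0, 1, 1).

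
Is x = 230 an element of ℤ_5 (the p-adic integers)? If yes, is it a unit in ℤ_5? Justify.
x ∈ ℤ_5 but not a unit; v_5(x) = 1 > 0

ℤ_5 = {x ∈ ℚ_5 : v_5(x) ≥ 0} and ℤ_5^× = {x ∈ ℤ_5 : v_5(x) = 0}. Here v_5(230) = v_5(num) − v_5(den) = 1; compare against these criteria.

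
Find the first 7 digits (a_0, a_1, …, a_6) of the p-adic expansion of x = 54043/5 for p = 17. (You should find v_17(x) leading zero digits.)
(a_0, …, a_6) = (0, 0, 0, 9, 3, 10, 13)

v_17(54043/5) = 3, so a_0 = ... = a_2 = 0. Factor out: x = 17^3 · u with u = 11/5 a unit in ℤ_17. Expand u iteratively via a_{v+i} = u_i mod 17, u_{i+1} = (u_i − a_{v+i})/17:
  u_0 = 11/5;  a_3 = 9;  u_1 = (u_0 − 9)/17 = -2/5
  u_1 = -2/5;  a_4 = 3;  u_2 = (u_1 − 3)/17 = -1/5
  u_2 = -1/5;  a_5 = 10;  u_3 = (u_2 − 10)/17 = -3/5
  u_3 = -3/5;  a_6 = 13;  u_4 = (u_3 − 13)/17 = -4/5
Digits: (0, 0, 0, 9, 3, 10, 13).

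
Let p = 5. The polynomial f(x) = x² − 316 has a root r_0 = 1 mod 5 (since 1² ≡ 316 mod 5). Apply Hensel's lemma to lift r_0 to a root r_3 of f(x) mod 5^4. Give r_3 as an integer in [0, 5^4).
r_3 = 271 (mod 625)

Hensel's recurrence: r_{i+1} = r_i − f(r_i)·(f′(r_i))^{-1} mod 5^{i+2}, with f′(x) = 2x. Iterate:
  r_0 = 1 (mod 5)
  r_1 = 21 (mod 25)
  r_2 = 21 (mod 125)
  r_3 = 271 (mod 625)
Final: r_3 = 271, and one checks f(r_3) ≡ 0 mod 5^4.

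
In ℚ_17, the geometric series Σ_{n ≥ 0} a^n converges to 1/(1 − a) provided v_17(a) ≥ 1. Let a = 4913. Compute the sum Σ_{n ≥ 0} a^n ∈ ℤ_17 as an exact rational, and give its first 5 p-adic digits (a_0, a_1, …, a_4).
Σ a^n = 1/(1 − a) = -1/4912;  first 5 digits = (1, 0, 0, 1, 0)

v_17(a) = 3 ≥ 1, so the series converges in ℤ_17 to 1/(1 − a) = 1/(1 − 4913) = -1/4912. Expand this rational in ℤ_17: compute digits iteratively via d_i = x_i mod 17, x_{i+1} = (x_i − d_i)/17. The first 5 digits are (1, 0, 0, 1, 0).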